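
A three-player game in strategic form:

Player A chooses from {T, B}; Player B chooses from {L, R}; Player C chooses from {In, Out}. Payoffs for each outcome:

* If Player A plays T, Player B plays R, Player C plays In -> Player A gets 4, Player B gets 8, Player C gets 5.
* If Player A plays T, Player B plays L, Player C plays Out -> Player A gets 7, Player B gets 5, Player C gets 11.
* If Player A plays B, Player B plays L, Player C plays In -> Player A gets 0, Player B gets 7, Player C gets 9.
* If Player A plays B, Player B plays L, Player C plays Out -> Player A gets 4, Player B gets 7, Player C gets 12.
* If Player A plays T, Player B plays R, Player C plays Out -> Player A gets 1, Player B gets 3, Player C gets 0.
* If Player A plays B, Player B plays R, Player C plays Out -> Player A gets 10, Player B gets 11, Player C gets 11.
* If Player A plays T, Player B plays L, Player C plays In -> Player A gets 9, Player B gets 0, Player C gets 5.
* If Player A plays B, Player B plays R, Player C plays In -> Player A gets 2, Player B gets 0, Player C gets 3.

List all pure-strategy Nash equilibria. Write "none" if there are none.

The pure Nash equilibria are (T, L, Out), (T, R, In), (B, R, Out).

(T, L, In): Player B can switch to R (0 → 8). Not NE.
(T, L, Out): Player A gets 7, best alternative 4; Player B gets 5, best alternative 3; Player C gets 11, best alternative 5. No profitable deviation — NE.
(T, R, In): Player A gets 4, best alternative 2; Player B gets 8, best alternative 0; Player C gets 5, best alternative 0. No profitable deviation — NE.
(T, R, Out): Player A can switch to B (1 → 10). Not NE.
(B, L, In): Player A can switch to T (0 → 9). Not NE.
(B, L, Out): Player A can switch to T (4 → 7). Not NE.
(B, R, In): Player A can switch to T (2 → 4). Not NE.
(B, R, Out): Player A gets 10, best alternative 1; Player B gets 11, best alternative 7; Player C gets 11, best alternative 3. No profitable deviation — NE.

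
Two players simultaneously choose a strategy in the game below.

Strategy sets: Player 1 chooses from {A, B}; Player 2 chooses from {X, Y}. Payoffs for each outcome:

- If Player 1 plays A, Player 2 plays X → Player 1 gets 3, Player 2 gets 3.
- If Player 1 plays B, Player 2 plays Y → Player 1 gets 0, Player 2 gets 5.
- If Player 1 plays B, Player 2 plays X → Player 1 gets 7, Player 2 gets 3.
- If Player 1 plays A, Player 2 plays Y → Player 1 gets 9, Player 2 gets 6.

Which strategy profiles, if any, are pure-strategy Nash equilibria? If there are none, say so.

Player 1 against X: payoffs 3, 7 → best response B.
Player 1 against Y: payoffs 9, 0 → best response A.
Player 2 against A: payoffs 3, 6 → best response Y.
Player 2 against B: payoffs 3, 5 → best response Y.
Mutual best responses: (A, Y).

Pure NE: (A, Y)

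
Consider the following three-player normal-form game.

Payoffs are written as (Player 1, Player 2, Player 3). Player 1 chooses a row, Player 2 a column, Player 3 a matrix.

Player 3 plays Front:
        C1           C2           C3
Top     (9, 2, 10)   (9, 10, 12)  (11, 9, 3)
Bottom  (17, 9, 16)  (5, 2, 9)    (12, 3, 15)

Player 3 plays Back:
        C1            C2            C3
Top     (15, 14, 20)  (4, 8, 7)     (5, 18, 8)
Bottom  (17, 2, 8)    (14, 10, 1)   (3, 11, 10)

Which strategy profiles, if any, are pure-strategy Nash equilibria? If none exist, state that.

(Top, C1, Front): Player 1 can switch to Bottom (9 → 17). Not NE.
(Top, C1, Back): Player 1 can switch to Bottom (15 → 17). Not NE.
(Top, C2, Front): Player 1 gets 9, best alternative 5; Player 2 gets 10, best alternative 9; Player 3 gets 12, best alternative 7. No profitable deviation — NE.
(Top, C2, Back): Player 1 can switch to Bottom (4 → 14). Not NE.
(Top, C3, Front): Player 1 can switch to Bottom (11 → 12). Not NE.
(Top, C3, Back): Player 1 gets 5, best alternative 3; Player 2 gets 18, best alternative 14; Player 3 gets 8, best alternative 3. No profitable deviation — NE.
(Bottom, C1, Front): Player 1 gets 17, best alternative 9; Player 2 gets 9, best alternative 3; Player 3 gets 16, best alternative 8. No profitable deviation — NE.
(Bottom, C1, Back): Player 2 can switch to C2 (2 → 10). Not NE.
(Bottom, C2, Front): Player 1 can switch to Top (5 → 9). Not NE.
(Bottom, C2, Back): Player 2 can switch to C3 (10 → 11). Not NE.
(Bottom, C3, Front): Player 2 can switch to C1 (3 → 9). Not NE.
(The remaining 1 profile has a profitable deviation by the same check.)

Pure-strategy Nash equilibria: (Top, C2, Front), (Top, C3, Back), (Bottom, C1, Front)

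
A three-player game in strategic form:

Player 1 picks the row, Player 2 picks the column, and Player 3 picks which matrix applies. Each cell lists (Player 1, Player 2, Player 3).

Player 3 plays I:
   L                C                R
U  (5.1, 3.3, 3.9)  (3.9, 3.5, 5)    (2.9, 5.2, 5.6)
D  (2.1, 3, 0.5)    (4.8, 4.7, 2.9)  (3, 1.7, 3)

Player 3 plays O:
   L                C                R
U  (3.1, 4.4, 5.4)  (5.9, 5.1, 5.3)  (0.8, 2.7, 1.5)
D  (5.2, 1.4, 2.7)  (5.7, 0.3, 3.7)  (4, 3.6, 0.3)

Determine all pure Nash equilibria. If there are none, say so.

Pure NE: (U, C, O)

For each strategy profile, look for a profitable unilateral deviation.
(U, L, I): Player 2 can switch to C (3.3 → 3.5). Not NE.
(U, L, O): Player 1 can switch to D (3.1 → 5.2). Not NE.
(U, C, I): Player 1 can switch to D (3.9 → 4.8). Not NE.
(U, C, O): Player 1 gets 5.9, best alternative 5.7; Player 2 gets 5.1, best alternative 4.4; Player 3 gets 5.3, best alternative 5. No profitable deviation — NE.
(U, R, I): Player 1 can switch to D (2.9 → 3). Not NE.
(U, R, O): Player 1 can switch to D (0.8 → 4). Not NE.
(D, L, I): Player 1 can switch to U (2.1 → 5.1). Not NE.
(D, L, O): Player 2 can switch to R (1.4 → 3.6). Not NE.
(D, C, I): Player 3 can switch to O (2.9 → 3.7). Not NE.
(The remaining 3 profiles each have a profitable deviation by the same check.)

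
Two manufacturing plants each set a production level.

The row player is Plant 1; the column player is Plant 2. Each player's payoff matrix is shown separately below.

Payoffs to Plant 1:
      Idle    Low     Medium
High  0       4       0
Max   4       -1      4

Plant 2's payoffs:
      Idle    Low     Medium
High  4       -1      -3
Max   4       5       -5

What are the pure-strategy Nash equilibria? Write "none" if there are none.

Plant 1 against Idle: payoffs 0, 4 → best response Max.
Plant 1 against Low: payoffs 4, -1 → best response High.
Plant 1 against Medium: payoffs 0, 4 → best response Max.
Plant 2 against High: payoffs 4, -1, -3 → best response Idle.
Plant 2 against Max: payoffs 4, 5, -5 → best response Low.
No profile is a mutual best response for all players.

No pure-strategy Nash equilibrium.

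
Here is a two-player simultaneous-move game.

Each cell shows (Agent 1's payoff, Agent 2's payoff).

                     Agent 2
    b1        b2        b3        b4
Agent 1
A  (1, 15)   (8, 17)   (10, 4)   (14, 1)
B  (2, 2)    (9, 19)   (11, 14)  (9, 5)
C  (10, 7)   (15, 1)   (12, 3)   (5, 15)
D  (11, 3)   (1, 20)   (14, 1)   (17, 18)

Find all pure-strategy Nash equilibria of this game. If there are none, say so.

No pure-strategy Nash equilibrium.

(A, b1): Agent 1 can switch to B (1 → 2). Not NE.
(A, b2): Agent 1 can switch to B (8 → 9). Not NE.
(A, b3): Agent 1 can switch to B (10 → 11). Not NE.
(A, b4): Agent 1 can switch to D (14 → 17). Not NE.
(B, b1): Agent 1 can switch to C (2 → 10). Not NE.
(B, b2): Agent 1 can switch to C (9 → 15). Not NE.
(B, b3): Agent 1 can switch to C (11 → 12). Not NE.
(B, b4): Agent 1 can switch to A (9 → 14). Not NE.
(C, b1): Agent 1 can switch to D (10 → 11). Not NE.
(C, b2): Agent 2 can switch to b1 (1 → 7). Not NE.
(C, b3): Agent 1 can switch to D (12 → 14). Not NE.
(C, b4): Agent 1 can switch to A (5 → 14). Not NE.
(The remaining 4 profiles each have a profitable deviation by the same check.)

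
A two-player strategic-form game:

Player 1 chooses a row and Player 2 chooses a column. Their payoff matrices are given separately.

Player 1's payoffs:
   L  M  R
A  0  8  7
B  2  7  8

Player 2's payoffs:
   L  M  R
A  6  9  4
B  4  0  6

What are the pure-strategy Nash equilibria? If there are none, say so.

For each strategy profile, look for a profitable unilateral deviation.
(A, L): Player 1 can switch to B (0 → 2). Not NE.
(A, M): Player 1 gets 8, best alternative 7; Player 2 gets 9, best alternative 6. No profitable deviation — NE.
(A, R): Player 1 can switch to B (7 → 8). Not NE.
(B, L): Player 2 can switch to R (4 → 6). Not NE.
(B, M): Player 1 can switch to A (7 → 8). Not NE.
(B, R): Player 1 gets 8, best alternative 7; Player 2 gets 6, best alternative 4. No profitable deviation — NE.

The pure Nash equilibria are (A, M); (B, R).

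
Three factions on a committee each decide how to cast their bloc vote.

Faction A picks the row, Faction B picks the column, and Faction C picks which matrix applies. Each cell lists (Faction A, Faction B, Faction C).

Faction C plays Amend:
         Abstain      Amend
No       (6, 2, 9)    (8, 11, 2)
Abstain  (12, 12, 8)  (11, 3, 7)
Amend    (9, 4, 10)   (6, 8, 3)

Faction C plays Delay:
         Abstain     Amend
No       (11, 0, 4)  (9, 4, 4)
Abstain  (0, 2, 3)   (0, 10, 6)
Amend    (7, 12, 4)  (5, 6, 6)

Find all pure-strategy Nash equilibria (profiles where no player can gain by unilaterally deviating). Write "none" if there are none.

(No, Amend, Delay), (Abstain, Abstain, Amend)

Mark each player's best response to every combination of opponents' strategies; a profile where every player is best-responding is a pure Nash equilibrium.
Faction A against (Abstain, Amend): payoffs 6, 12, 9 → best response Abstain.
Faction A against (Abstain, Delay): payoffs 11, 0, 7 → best response No.
Faction A against (Amend, Amend): payoffs 8, 11, 6 → best response Abstain.
Faction A against (Amend, Delay): payoffs 9, 0, 5 → best response No.
Faction B against (No, Amend): payoffs 2, 11 → best response Amend.
Faction B against (No, Delay): payoffs 0, 4 → best response Amend.
Faction B against (Abstain, Amend): payoffs 12, 3 → best response Abstain.
Faction B against (Abstain, Delay): payoffs 2, 10 → best response Amend.
Faction B against (Amend, Amend): payoffs 4, 8 → best response Amend.
Faction B against (Amend, Delay): payoffs 12, 6 → best response Abstain.
Faction C against (No, Abstain): payoffs 9, 4 → best response Amend.
Faction C against (No, Amend): payoffs 2, 4 → best response Delay.
Faction C against (Abstain, Abstain): payoffs 8, 3 → best response Amend.
Faction C against (Abstain, Amend): payoffs 7, 6 → best response Amend.
Faction C against (Amend, Abstain): payoffs 10, 4 → best response Amend.
Faction C against (Amend, Amend): payoffs 3, 6 → best response Delay.
Mutual best responses: (No, Amend, Delay); (Abstain, Abstain, Amend).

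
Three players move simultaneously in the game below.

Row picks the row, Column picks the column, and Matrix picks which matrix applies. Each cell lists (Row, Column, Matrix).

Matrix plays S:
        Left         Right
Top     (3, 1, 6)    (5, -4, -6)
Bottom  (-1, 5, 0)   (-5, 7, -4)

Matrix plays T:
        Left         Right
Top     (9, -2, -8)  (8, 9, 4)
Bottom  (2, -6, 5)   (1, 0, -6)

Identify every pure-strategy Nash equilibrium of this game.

Mark each player's best response to every combination of opponents' strategies; a profile where every player is best-responding is a pure Nash equilibrium.
Row against (Left, S): payoffs 3, -1 → best response Top.
Row against (Left, T): payoffs 9, 2 → best response Top.
Row against (Right, S): payoffs 5, -5 → best response Top.
Row against (Right, T): payoffs 8, 1 → best response Top.
Column against (Top, S): payoffs 1, -4 → best response Left.
Column against (Top, T): payoffs -2, 9 → best response Right.
Column against (Bottom, S): payoffs 5, 7 → best response Right.
Column against (Bottom, T): payoffs -6, 0 → best response Right.
Matrix against (Top, Left): payoffs 6, -8 → best response S.
Matrix against (Top, Right): payoffs -6, 4 → best response T.
Matrix against (Bottom, Left): payoffs 0, 5 → best response T.
Matrix against (Bottom, Right): payoffs -4, -6 → best response S.
Mutual best responses: (Top, Left, S); (Top, Right, T).

(Top, Left, S); (Top, Right, T)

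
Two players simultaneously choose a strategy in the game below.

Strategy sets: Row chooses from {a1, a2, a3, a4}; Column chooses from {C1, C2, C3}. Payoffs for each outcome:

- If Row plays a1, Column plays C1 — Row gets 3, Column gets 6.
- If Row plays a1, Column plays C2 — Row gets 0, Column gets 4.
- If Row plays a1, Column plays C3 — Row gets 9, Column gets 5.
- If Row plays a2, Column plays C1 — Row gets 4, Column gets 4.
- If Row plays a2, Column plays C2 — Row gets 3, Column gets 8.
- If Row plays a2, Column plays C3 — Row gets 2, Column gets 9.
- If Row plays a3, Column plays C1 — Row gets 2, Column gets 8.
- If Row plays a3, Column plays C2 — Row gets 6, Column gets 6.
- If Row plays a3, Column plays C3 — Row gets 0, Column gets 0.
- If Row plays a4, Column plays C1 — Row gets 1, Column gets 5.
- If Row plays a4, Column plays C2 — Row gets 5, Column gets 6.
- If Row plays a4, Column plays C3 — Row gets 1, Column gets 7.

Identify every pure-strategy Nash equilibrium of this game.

none

Mark each player's best response to every combination of opponents' strategies; a profile where every player is best-responding is a pure Nash equilibrium.
Row against C1: payoffs 3, 4, 2, 1 → best response a2.
Row against C2: payoffs 0, 3, 6, 5 → best response a3.
Row against C3: payoffs 9, 2, 0, 1 → best response a1.
Column against a1: payoffs 6, 4, 5 → best response C1.
Column against a2: payoffs 4, 8, 9 → best response C3.
Column against a3: payoffs 8, 6, 0 → best response C1.
Column against a4: payoffs 5, 6, 7 → best response C3.
No profile is a mutual best response for all players.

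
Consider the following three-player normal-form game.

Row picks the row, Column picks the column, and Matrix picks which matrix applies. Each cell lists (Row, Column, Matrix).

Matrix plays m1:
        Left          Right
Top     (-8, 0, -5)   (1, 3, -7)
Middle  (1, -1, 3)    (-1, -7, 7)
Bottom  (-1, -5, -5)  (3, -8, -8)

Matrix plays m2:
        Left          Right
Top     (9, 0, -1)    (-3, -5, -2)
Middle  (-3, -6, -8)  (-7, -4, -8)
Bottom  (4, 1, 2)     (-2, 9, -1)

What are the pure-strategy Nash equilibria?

(Top, Left, m2) and (Middle, Left, m1) and (Bottom, Right, m2)

Row against (Left, m1): payoffs -8, 1, -1 → best response Middle.
Row against (Left, m2): payoffs 9, -3, 4 → best response Top.
Row against (Right, m1): payoffs 1, -1, 3 → best response Bottom.
Row against (Right, m2): payoffs -3, -7, -2 → best response Bottom.
Column against (Top, m1): payoffs 0, 3 → best response Right.
Column against (Top, m2): payoffs 0, -5 → best response Left.
Column against (Middle, m1): payoffs -1, -7 → best response Left.
Column against (Middle, m2): payoffs -6, -4 → best response Right.
Column against (Bottom, m1): payoffs -5, -8 → best response Left.
Column against (Bottom, m2): payoffs 1, 9 → best response Right.
Matrix against (Top, Left): payoffs -5, -1 → best response m2.
Matrix against (Top, Right): payoffs -7, -2 → best response m2.
Matrix against (Middle, Left): payoffs 3, -8 → best response m1.
Matrix against (Middle, Right): payoffs 7, -8 → best response m1.
Matrix against (Bottom, Left): payoffs -5, 2 → best response m2.
Matrix against (Bottom, Right): payoffs -8, -1 → best response m2.
Mutual best responses: (Top, Left, m2); (Middle, Left, m1); (Bottom, Right, m2).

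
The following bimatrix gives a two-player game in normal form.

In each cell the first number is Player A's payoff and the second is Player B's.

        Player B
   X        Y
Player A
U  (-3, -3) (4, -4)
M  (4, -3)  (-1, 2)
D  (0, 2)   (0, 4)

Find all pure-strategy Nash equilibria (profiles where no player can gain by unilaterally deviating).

Mark each player's best response to every combination of opponents' strategies; a profile where every player is best-responding is a pure Nash equilibrium.
Player A against X: payoffs -3, 4, 0 → best response M.
Player A against Y: payoffs 4, -1, 0 → best response U.
Player B against U: payoffs -3, -4 → best response X.
Player B against M: payoffs -3, 2 → best response Y.
Player B against D: payoffs 2, 4 → best response Y.
No profile is a mutual best response for all players.

There is no pure-strategy Nash equilibrium.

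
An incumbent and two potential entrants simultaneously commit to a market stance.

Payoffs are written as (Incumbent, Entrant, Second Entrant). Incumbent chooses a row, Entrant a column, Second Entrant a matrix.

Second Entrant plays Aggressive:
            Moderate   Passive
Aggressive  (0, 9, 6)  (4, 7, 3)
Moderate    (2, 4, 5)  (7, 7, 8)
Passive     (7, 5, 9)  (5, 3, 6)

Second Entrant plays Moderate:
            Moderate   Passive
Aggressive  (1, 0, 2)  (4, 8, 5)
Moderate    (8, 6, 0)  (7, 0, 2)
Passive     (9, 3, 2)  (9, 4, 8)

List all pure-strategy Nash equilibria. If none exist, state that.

(Aggressive, Moderate, Aggressive): Incumbent can switch to Moderate (0 → 2). Not NE.
(Aggressive, Moderate, Moderate): Incumbent can switch to Moderate (1 → 8). Not NE.
(Aggressive, Passive, Aggressive): Incumbent can switch to Moderate (4 → 7). Not NE.
(Aggressive, Passive, Moderate): Incumbent can switch to Moderate (4 → 7). Not NE.
(Moderate, Moderate, Aggressive): Incumbent can switch to Passive (2 → 7). Not NE.
(Moderate, Moderate, Moderate): Incumbent can switch to Passive (8 → 9). Not NE.
(Moderate, Passive, Aggressive): Incumbent gets 7, best alternative 5; Entrant gets 7, best alternative 4; Second Entrant gets 8, best alternative 2. No profitable deviation — NE.
(Moderate, Passive, Moderate): Incumbent can switch to Passive (7 → 9). Not NE.
(Passive, Moderate, Aggressive): Incumbent gets 7, best alternative 2; Entrant gets 5, best alternative 3; Second Entrant gets 9, best alternative 2. No profitable deviation — NE.
(Passive, Moderate, Moderate): Entrant can switch to Passive (3 → 4). Not NE.
(Passive, Passive, Aggressive): Incumbent can switch to Moderate (5 → 7). Not NE.
(Passive, Passive, Moderate): Incumbent gets 9, best alternative 7; Entrant gets 4, best alternative 3; Second Entrant gets 8, best alternative 6. No profitable deviation — NE.

The pure Nash equilibria are (Moderate, Passive, Aggressive) and (Passive, Moderate, Aggressive) and (Passive, Passive, Moderate).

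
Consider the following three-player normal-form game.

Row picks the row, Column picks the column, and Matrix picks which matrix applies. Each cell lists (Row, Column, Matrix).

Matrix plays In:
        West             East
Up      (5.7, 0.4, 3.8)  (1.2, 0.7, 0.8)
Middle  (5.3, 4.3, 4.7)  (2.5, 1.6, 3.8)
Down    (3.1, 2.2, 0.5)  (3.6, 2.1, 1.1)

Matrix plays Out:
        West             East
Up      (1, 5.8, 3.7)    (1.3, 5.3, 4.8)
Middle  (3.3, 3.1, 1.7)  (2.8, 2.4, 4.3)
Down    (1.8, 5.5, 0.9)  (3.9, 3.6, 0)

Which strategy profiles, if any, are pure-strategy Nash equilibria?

There is no pure-strategy Nash equilibrium.

Row against (West, In): payoffs 5.7, 5.3, 3.1 → best response Up.
Row against (West, Out): payoffs 1, 3.3, 1.8 → best response Middle.
Row against (East, In): payoffs 1.2, 2.5, 3.6 → best response Down.
Row against (East, Out): payoffs 1.3, 2.8, 3.9 → best response Down.
Column against (Up, In): payoffs 0.4, 0.7 → best response East.
Column against (Up, Out): payoffs 5.8, 5.3 → best response West.
Column against (Middle, In): payoffs 4.3, 1.6 → best response West.
Column against (Middle, Out): payoffs 3.1, 2.4 → best response West.
Column against (Down, In): payoffs 2.2, 2.1 → best response West.
Column against (Down, Out): payoffs 5.5, 3.6 → best response West.
Matrix against (Up, West): payoffs 3.8, 3.7 → best response In.
Matrix against (Up, East): payoffs 0.8, 4.8 → best response Out.
Matrix against (Middle, West): payoffs 4.7, 1.7 → best response In.
Matrix against (Middle, East): payoffs 3.8, 4.3 → best response Out.
Matrix against (Down, West): payoffs 0.5, 0.9 → best response Out.
Matrix against (Down, East): payoffs 1.1, 0 → best response In.
No profile is a mutual best response for all players.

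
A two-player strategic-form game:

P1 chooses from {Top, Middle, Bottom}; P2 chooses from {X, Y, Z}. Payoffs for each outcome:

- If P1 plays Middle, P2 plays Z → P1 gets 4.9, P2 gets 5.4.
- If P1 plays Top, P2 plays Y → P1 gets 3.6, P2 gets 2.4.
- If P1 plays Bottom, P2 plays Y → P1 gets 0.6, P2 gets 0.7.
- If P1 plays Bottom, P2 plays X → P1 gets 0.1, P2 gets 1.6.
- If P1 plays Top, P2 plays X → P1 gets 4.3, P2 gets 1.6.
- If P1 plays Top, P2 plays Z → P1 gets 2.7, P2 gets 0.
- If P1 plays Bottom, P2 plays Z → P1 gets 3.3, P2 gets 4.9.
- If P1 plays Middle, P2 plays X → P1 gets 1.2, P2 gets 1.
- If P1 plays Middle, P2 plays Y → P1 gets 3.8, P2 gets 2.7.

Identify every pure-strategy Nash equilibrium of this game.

(Middle, Z)

(Top, X): P2 can switch to Y (1.6 → 2.4). Not NE.
(Top, Y): P1 can switch to Middle (3.6 → 3.8). Not NE.
(Top, Z): P1 can switch to Middle (2.7 → 4.9). Not NE.
(Middle, X): P1 can switch to Top (1.2 → 4.3). Not NE.
(Middle, Y): P2 can switch to Z (2.7 → 5.4). Not NE.
(Middle, Z): P1 gets 4.9, best alternative 3.3; P2 gets 5.4, best alternative 2.7. No profitable deviation — NE.
(Bottom, X): P1 can switch to Top (0.1 → 4.3). Not NE.
(The remaining 2 profiles each have a profitable deviation by the same check.)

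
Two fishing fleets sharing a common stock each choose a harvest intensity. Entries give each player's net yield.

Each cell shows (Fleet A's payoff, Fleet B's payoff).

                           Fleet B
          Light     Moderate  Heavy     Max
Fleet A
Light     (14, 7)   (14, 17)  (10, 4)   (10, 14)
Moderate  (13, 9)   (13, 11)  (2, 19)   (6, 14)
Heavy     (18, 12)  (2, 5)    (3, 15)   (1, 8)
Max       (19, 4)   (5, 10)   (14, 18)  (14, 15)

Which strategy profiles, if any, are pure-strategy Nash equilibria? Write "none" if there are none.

(Light, Moderate), (Max, Heavy)

For each player, find the best response to each opponent profile; mutual best responses are the pure NE.
Fleet A against Light: payoffs 14, 13, 18, 19 → best response Max.
Fleet A against Moderate: payoffs 14, 13, 2, 5 → best response Light.
Fleet A against Heavy: payoffs 10, 2, 3, 14 → best response Max.
Fleet A against Max: payoffs 10, 6, 1, 14 → best response Max.
Fleet B against Light: payoffs 7, 17, 4, 14 → best response Moderate.
Fleet B against Moderate: payoffs 9, 11, 19, 14 → best response Heavy.
Fleet B against Heavy: payoffs 12, 5, 15, 8 → best response Heavy.
Fleet B against Max: payoffs 4, 10, 18, 15 → best response Heavy.
Mutual best responses: (Light, Moderate); (Max, Heavy).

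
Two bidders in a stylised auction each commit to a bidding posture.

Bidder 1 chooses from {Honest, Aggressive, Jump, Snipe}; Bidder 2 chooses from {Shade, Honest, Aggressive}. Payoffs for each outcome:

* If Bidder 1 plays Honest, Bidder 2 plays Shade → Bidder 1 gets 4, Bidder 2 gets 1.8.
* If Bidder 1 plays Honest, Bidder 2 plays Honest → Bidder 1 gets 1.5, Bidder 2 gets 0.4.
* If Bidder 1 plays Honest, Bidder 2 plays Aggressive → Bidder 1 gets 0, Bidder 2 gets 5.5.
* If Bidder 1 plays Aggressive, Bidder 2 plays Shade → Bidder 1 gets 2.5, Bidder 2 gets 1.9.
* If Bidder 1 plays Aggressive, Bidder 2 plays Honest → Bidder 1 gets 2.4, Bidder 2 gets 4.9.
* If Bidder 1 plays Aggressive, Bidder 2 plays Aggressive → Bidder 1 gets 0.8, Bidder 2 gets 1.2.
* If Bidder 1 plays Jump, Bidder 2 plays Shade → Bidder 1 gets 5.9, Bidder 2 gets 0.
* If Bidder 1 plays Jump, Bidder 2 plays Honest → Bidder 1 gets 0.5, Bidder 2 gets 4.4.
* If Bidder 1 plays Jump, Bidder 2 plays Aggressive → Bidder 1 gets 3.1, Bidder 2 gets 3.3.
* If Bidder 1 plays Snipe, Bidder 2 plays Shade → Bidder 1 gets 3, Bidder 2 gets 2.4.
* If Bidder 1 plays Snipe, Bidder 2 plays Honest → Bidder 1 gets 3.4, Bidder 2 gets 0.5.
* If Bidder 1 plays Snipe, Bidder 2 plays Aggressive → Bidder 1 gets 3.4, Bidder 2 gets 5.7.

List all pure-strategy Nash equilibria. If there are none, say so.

Pure NE: (Snipe, Aggressive)

(Honest, Shade): Bidder 1 can switch to Jump (4 → 5.9). Not NE.
(Honest, Honest): Bidder 1 can switch to Aggressive (1.5 → 2.4). Not NE.
(Honest, Aggressive): Bidder 1 can switch to Aggressive (0 → 0.8). Not NE.
(Aggressive, Shade): Bidder 1 can switch to Honest (2.5 → 4). Not NE.
(Aggressive, Honest): Bidder 1 can switch to Snipe (2.4 → 3.4). Not NE.
(Aggressive, Aggressive): Bidder 1 can switch to Jump (0.8 → 3.1). Not NE.
(Jump, Shade): Bidder 2 can switch to Honest (0 → 4.4). Not NE.
(Jump, Honest): Bidder 1 can switch to Honest (0.5 → 1.5). Not NE.
(Jump, Aggressive): Bidder 1 can switch to Snipe (3.1 → 3.4). Not NE.
(Snipe, Shade): Bidder 1 can switch to Honest (3 → 4). Not NE.
(Snipe, Honest): Bidder 2 can switch to Shade (0.5 → 2.4). Not NE.
(Snipe, Aggressive): Bidder 1 gets 3.4, best alternative 3.1; Bidder 2 gets 5.7, best alternative 2.4. No profitable deviation — NE.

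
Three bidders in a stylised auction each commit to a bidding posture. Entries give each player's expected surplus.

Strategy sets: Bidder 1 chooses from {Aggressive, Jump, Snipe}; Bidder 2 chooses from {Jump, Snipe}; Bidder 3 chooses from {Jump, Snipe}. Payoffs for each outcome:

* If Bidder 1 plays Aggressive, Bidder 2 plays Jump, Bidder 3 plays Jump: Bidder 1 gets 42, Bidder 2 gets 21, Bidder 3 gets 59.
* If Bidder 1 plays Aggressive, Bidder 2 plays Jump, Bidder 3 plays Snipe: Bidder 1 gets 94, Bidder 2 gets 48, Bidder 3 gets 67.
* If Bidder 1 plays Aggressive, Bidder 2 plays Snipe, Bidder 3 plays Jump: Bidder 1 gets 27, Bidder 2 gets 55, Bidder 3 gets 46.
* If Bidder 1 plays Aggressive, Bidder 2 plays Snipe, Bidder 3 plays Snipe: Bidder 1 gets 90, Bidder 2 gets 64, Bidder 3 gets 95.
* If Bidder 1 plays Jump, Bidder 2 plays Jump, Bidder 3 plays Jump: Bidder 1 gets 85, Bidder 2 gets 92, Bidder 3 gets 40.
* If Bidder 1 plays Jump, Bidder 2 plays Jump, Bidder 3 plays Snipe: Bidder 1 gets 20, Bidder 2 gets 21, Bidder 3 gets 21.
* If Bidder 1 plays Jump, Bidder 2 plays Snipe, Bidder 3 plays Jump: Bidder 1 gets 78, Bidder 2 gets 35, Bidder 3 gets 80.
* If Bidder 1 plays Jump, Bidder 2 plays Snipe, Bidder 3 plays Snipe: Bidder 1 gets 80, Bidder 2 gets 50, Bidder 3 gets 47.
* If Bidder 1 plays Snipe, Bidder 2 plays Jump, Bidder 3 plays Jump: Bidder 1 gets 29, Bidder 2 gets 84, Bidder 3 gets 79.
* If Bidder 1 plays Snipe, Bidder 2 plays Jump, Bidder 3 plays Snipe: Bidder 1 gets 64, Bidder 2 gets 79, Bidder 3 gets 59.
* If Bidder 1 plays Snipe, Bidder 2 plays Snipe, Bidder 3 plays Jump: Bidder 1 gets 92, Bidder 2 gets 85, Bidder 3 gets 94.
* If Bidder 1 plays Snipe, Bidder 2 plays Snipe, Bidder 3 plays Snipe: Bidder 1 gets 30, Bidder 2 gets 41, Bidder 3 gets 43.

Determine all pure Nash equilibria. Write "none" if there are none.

Pure-strategy Nash equilibria: (Aggressive, Snipe, Snipe) and (Jump, Jump, Jump) and (Snipe, Snipe, Jump)

For each player, find the best response to each opponent profile; mutual best responses are the pure NE.
Bidder 1 against (Jump, Jump): payoffs 42, 85, 29 → best response Jump.
Bidder 1 against (Jump, Snipe): payoffs 94, 20, 64 → best response Aggressive.
Bidder 1 against (Snipe, Jump): payoffs 27, 78, 92 → best response Snipe.
Bidder 1 against (Snipe, Snipe): payoffs 90, 80, 30 → best response Aggressive.
Bidder 2 against (Aggressive, Jump): payoffs 21, 55 → best response Snipe.
Bidder 2 against (Aggressive, Snipe): payoffs 48, 64 → best response Snipe.
Bidder 2 against (Jump, Jump): payoffs 92, 35 → best response Jump.
Bidder 2 against (Jump, Snipe): payoffs 21, 50 → best response Snipe.
Bidder 2 against (Snipe, Jump): payoffs 84, 85 → best response Snipe.
Bidder 2 against (Snipe, Snipe): payoffs 79, 41 → best response Jump.
Bidder 3 against (Aggressive, Jump): payoffs 59, 67 → best response Snipe.
Bidder 3 against (Aggressive, Snipe): payoffs 46, 95 → best response Snipe.
Bidder 3 against (Jump, Jump): payoffs 40, 21 → best response Jump.
Bidder 3 against (Jump, Snipe): payoffs 80, 47 → best response Jump.
Bidder 3 against (Snipe, Jump): payoffs 79, 59 → best response Jump.
Bidder 3 against (Snipe, Snipe): payoffs 94, 43 → best response Jump.
Mutual best responses: (Aggressive, Snipe, Snipe); (Jump, Jump, Jump); (Snipe, Snipe, Jump).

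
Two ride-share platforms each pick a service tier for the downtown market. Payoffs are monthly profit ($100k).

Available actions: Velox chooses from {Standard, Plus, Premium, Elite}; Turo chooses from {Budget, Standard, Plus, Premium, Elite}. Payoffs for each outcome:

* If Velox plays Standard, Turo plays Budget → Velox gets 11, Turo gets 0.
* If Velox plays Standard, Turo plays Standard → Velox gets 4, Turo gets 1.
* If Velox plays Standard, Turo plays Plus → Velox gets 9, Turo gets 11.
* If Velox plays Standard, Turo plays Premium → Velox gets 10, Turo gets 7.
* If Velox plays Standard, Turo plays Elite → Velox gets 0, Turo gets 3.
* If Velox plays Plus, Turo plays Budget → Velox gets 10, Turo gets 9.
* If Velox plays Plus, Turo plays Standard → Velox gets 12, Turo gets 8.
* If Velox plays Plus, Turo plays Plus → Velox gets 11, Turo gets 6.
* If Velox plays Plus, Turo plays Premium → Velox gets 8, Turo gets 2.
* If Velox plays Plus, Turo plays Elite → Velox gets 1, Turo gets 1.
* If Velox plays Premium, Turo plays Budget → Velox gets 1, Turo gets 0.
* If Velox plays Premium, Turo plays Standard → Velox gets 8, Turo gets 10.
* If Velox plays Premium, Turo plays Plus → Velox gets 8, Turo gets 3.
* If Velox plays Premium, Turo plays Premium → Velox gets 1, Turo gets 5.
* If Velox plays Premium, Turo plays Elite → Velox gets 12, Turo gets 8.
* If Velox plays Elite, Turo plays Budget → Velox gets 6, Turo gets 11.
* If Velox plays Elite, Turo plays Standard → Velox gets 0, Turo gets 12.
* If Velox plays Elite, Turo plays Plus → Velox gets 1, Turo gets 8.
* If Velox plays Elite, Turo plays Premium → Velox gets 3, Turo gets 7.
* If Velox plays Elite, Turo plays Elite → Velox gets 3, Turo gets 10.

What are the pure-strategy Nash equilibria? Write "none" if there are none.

No pure-strategy Nash equilibrium.

Velox against Budget: payoffs 11, 10, 1, 6 → best response Standard.
Velox against Standard: payoffs 4, 12, 8, 0 → best response Plus.
Velox against Plus: payoffs 9, 11, 8, 1 → best response Plus.
Velox against Premium: payoffs 10, 8, 1, 3 → best response Standard.
Velox against Elite: payoffs 0, 1, 12, 3 → best response Premium.
Turo against Standard: payoffs 0, 1, 11, 7, 3 → best response Plus.
Turo against Plus: payoffs 9, 8, 6, 2, 1 → best response Budget.
Turo against Premium: payoffs 0, 10, 3, 5, 8 → best response Standard.
Turo against Elite: payoffs 11, 12, 8, 7, 10 → best response Standard.
No profile is a mutual best response for all players.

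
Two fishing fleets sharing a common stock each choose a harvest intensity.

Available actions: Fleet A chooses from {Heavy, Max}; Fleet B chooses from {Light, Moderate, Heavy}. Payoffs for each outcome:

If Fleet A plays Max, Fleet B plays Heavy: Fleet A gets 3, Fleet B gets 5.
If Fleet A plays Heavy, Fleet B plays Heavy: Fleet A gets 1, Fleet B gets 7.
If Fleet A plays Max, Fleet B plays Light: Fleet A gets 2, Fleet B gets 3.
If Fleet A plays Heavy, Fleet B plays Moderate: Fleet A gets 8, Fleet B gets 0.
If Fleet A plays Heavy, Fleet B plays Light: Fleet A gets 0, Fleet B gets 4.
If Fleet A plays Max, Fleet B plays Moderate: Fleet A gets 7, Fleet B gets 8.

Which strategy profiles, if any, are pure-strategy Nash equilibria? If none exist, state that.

No pure-strategy Nash equilibrium.

For each strategy profile, look for a profitable unilateral deviation.
(Heavy, Light): Fleet A can switch to Max (0 → 2). Not NE.
(Heavy, Moderate): Fleet B can switch to Light (0 → 4). Not NE.
(Heavy, Heavy): Fleet A can switch to Max (1 → 3). Not NE.
(Max, Light): Fleet B can switch to Moderate (3 → 8). Not NE.
(Max, Moderate): Fleet A can switch to Heavy (7 → 8). Not NE.
(Max, Heavy): Fleet B can switch to Moderate (5 → 8). Not NE.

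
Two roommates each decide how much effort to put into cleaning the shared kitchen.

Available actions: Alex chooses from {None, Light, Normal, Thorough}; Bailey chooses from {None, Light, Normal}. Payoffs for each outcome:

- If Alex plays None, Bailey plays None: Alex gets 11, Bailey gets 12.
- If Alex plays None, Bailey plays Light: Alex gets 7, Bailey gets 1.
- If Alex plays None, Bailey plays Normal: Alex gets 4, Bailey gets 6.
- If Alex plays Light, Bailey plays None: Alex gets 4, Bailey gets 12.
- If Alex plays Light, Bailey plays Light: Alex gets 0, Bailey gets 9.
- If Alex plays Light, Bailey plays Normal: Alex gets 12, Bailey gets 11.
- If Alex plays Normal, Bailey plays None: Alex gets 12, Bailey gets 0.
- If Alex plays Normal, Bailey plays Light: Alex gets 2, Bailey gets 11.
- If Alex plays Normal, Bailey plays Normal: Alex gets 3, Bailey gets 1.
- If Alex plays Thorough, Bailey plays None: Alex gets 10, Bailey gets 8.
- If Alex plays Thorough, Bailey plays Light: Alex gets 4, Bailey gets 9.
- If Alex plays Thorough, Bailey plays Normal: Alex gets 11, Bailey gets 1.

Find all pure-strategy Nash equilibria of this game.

There is no pure-strategy Nash equilibrium.

(None, None): Alex can switch to Normal (11 → 12). Not NE.
(None, Light): Bailey can switch to None (1 → 12). Not NE.
(None, Normal): Alex can switch to Light (4 → 12). Not NE.
(Light, None): Alex can switch to None (4 → 11). Not NE.
(Light, Light): Alex can switch to None (0 → 7). Not NE.
(Light, Normal): Bailey can switch to None (11 → 12). Not NE.
(Normal, None): Bailey can switch to Light (0 → 11). Not NE.
(Normal, Light): Alex can switch to None (2 → 7). Not NE.
(Normal, Normal): Alex can switch to None (3 → 4). Not NE.
(Thorough, None): Alex can switch to None (10 → 11). Not NE.
(The remaining 2 profiles each have a profitable deviation by the same check.)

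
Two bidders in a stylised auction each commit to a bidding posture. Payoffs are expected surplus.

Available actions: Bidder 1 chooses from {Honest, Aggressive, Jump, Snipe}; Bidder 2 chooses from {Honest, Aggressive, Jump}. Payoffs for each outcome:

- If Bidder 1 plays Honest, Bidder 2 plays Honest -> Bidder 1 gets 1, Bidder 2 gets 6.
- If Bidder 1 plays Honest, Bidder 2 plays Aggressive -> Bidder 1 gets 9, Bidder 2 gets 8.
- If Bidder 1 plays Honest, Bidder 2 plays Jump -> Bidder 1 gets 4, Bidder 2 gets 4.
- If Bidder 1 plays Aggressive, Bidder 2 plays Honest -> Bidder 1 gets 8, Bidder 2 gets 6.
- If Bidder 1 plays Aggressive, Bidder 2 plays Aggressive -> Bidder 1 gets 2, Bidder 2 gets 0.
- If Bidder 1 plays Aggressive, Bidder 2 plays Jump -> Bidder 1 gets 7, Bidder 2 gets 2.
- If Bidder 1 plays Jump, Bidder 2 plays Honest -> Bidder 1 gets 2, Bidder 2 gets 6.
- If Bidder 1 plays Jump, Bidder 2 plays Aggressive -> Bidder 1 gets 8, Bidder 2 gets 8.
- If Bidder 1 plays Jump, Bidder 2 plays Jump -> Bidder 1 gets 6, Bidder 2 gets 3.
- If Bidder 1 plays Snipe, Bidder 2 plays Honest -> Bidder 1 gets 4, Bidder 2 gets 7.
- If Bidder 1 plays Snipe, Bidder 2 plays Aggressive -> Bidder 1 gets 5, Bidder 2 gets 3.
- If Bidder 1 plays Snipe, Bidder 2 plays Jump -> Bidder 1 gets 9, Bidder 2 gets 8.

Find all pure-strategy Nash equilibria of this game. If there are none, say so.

Check each profile: it is a Nash equilibrium iff no player can strictly gain by switching unilaterally.
(Honest, Honest): Bidder 1 can switch to Aggressive (1 → 8). Not NE.
(Honest, Aggressive): Bidder 1 gets 9, best alternative 8; Bidder 2 gets 8, best alternative 6. No profitable deviation — NE.
(Honest, Jump): Bidder 1 can switch to Aggressive (4 → 7). Not NE.
(Aggressive, Honest): Bidder 1 gets 8, best alternative 4; Bidder 2 gets 6, best alternative 2. No profitable deviation — NE.
(Aggressive, Aggressive): Bidder 1 can switch to Honest (2 → 9). Not NE.
(Aggressive, Jump): Bidder 1 can switch to Snipe (7 → 9). Not NE.
(Jump, Honest): Bidder 1 can switch to Aggressive (2 → 8). Not NE.
(Jump, Aggressive): Bidder 1 can switch to Honest (8 → 9). Not NE.
(Snipe, Jump): Bidder 1 gets 9, best alternative 7; Bidder 2 gets 8, best alternative 7. No profitable deviation — NE.
(The remaining 3 profiles each have a profitable deviation by the same check.)

(Honest, Aggressive), (Aggressive, Honest), (Snipe, Jump)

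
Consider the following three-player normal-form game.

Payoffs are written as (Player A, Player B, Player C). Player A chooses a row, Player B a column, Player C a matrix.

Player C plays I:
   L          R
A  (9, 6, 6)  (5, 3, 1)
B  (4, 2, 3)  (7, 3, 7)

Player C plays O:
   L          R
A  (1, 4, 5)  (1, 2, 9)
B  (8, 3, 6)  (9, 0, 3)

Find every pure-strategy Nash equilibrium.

Pure-strategy Nash equilibria: (A, L, I); (B, L, O); (B, R, I)

Player A against (L, I): payoffs 9, 4 → best response A.
Player A against (L, O): payoffs 1, 8 → best response B.
Player A against (R, I): payoffs 5, 7 → best response B.
Player A against (R, O): payoffs 1, 9 → best response B.
Player B against (A, I): payoffs 6, 3 → best response L.
Player B against (A, O): payoffs 4, 2 → best response L.
Player B against (B, I): payoffs 2, 3 → best response R.
Player B against (B, O): payoffs 3, 0 → best response L.
Player C against (A, L): payoffs 6, 5 → best response I.
Player C against (A, R): payoffs 1, 9 → best response O.
Player C against (B, L): payoffs 3, 6 → best response O.
Player C against (B, R): payoffs 7, 3 → best response I.
Mutual best responses: (A, L, I); (B, L, O); (B, R, I).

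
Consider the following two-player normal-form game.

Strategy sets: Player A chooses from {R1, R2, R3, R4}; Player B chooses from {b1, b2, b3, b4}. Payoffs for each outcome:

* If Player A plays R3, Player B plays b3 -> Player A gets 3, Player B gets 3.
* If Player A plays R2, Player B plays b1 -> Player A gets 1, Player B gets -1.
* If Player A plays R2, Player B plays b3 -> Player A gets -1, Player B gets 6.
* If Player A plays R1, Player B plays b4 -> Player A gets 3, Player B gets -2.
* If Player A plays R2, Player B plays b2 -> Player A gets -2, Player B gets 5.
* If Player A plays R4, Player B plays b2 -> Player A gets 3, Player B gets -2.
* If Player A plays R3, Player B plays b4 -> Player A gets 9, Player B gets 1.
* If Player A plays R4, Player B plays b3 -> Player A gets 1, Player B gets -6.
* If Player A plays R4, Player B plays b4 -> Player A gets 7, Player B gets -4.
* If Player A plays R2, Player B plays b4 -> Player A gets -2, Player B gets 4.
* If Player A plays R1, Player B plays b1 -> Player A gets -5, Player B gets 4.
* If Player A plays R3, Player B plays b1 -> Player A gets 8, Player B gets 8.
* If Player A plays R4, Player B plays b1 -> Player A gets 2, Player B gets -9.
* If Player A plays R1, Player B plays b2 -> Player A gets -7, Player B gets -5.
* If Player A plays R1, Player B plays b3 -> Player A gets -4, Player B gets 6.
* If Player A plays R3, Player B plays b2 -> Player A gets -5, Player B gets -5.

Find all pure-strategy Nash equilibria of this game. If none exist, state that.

Pure-strategy Nash equilibria: (R3, b1); (R4, b2)

Player A against b1: payoffs -5, 1, 8, 2 → best response R3.
Player A against b2: payoffs -7, -2, -5, 3 → best response R4.
Player A against b3: payoffs -4, -1, 3, 1 → best response R3.
Player A against b4: payoffs 3, -2, 9, 7 → best response R3.
Player B against R1: payoffs 4, -5, 6, -2 → best response b3.
Player B against R2: payoffs -1, 5, 6, 4 → best response b3.
Player B against R3: payoffs 8, -5, 3, 1 → best response b1.
Player B against R4: payoffs -9, -2, -6, -4 → best response b2.
Mutual best responses: (R3, b1); (R4, b2).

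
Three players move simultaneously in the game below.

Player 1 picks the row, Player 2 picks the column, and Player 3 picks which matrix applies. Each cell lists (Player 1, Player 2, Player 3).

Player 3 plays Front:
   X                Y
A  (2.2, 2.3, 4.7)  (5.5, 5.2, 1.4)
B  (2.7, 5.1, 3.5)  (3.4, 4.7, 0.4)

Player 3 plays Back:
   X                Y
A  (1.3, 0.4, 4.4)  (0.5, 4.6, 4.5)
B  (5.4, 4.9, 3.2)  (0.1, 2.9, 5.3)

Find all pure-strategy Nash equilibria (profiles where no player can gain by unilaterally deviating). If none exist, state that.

Pure-strategy Nash equilibria: (A, Y, Back), (B, X, Front)

(A, X, Front): Player 1 can switch to B (2.2 → 2.7). Not NE.
(A, X, Back): Player 1 can switch to B (1.3 → 5.4). Not NE.
(A, Y, Front): Player 3 can switch to Back (1.4 → 4.5). Not NE.
(A, Y, Back): Player 1 gets 0.5, best alternative 0.1; Player 2 gets 4.6, best alternative 0.4; Player 3 gets 4.5, best alternative 1.4. No profitable deviation — NE.
(B, X, Front): Player 1 gets 2.7, best alternative 2.2; Player 2 gets 5.1, best alternative 4.7; Player 3 gets 3.5, best alternative 3.2. No profitable deviation — NE.
(B, X, Back): Player 3 can switch to Front (3.2 → 3.5). Not NE.
(B, Y, Front): Player 1 can switch to A (3.4 → 5.5). Not NE.
(B, Y, Back): Player 1 can switch to A (0.1 → 0.5). Not NE.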